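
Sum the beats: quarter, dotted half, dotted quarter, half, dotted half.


Beat values:
  quarter = 1 beat
  dotted half = 3 beats
  dotted quarter = 1.5 beats
  half = 2 beats
  dotted half = 3 beats
Sum = 1 + 3 + 1.5 + 2 + 3
= 10.5 beats


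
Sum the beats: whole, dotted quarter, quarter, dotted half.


Working:
Beat values:
  whole = 4 beats
  dotted quarter = 1.5 beats
  quarter = 1 beat
  dotted half = 3 beats
Sum = 4 + 1.5 + 1 + 3
= 9.5 beats


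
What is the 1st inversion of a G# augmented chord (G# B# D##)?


Root position: G# B# D##
1st inversion: move root up an octave
Bass note: B#
Notes (bottom to top) = B# D## G#


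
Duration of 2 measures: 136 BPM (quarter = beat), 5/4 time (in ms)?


Quarter-note beat duration = 60000 / 136 ms
Beats per measure (5/4) = 5
One measure = 5 × 60000 / 136 = 300000 / 136 ms
2 measures = 2 × 300000 / 136 = 600000 / 136
= 4411.8 ms


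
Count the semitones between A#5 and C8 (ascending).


Absolute semitone position = octave×12 + chromatic position
A#5: 5×12 + 10 = 70
C8: 8×12 + 0 = 96
Difference = 96 - 70 = 26
= 26 semitones


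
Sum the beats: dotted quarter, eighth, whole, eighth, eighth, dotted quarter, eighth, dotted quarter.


Step by step:
Beat values:
  dotted quarter = 1.5 beats
  eighth = 0.5 beats
  whole = 4 beats
  eighth = 0.5 beats
  eighth = 0.5 beats
  dotted quarter = 1.5 beats
  eighth = 0.5 beats
  dotted quarter = 1.5 beats
Sum = 1.5 + 0.5 + 4 + 0.5 + 0.5 + 1.5 + 0.5 + 1.5
= 10.5 beats


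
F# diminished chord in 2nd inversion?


Step by step:
Root position: F# A C
2nd inversion: move root and 3rd up an octave
Bass note: C
Notes (bottom to top) = C F# A


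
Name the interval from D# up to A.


Let's work it out.
Letter names: D → A spans 5 letter names → a 5th
Semitones: D# → A = 6 half-steps
A 5th of 6 semitones is a diminished 5th
= diminished 5th


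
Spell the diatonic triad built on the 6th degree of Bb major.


Solution.
Bb major scale: Bb C D Eb F G A
Diatonic triad on degree 6 stacks scale notes 6, 1, 3: G Bb D
G→Bb = 3 semitones; G→D = 7 semitones → minor triad
= G Bb D (minor)


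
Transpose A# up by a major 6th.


Reasoning:
major 6th: 6 letter names, 9 semitones
Letter: A + 5 → F
Pitch: A# + 9 semitones, spelled as an F → F##
= F##


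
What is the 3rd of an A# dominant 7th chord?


Solution.
Dominant 7th chord = root + major 3rd + perfect 5th + minor 7th
Seventh chords stack in thirds, so the letter names are A-C-E-G
Root: A#
Major 3rd above A#: C##
Perfect 5th above A#: E#
Minor 7th above A#: G#
The 3rd = C##


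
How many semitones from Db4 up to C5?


Let's work it out.
Absolute semitone position = octave×12 + chromatic position
Db4: 4×12 + 1 = 49
C5: 5×12 + 0 = 60
Difference = 60 - 49 = 11
= 11 semitones


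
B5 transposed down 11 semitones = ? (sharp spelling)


Reasoning:
B5: chromatic position 11 in octave 5 → absolute = 5×12 + 11 = 71
Transpose down 11: 71 - 11 = 60
60 = 5×12 + 0 → C in octave 5
Result = C5


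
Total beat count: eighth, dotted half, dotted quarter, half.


Beat values:
  eighth = 0.5 beats
  dotted half = 3 beats
  dotted quarter = 1.5 beats
  half = 2 beats
Sum = 0.5 + 3 + 1.5 + 2
= 7 beats


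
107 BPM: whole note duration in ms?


One quarter-note beat = 60000 / BPM = 60000 / 107 ms
Whole note = 4 × quarter note
Duration = 4 × 60000 / 107 = 240000 / 107
= 2243.0 ms


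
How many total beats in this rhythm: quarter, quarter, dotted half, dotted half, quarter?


Let's work it out.
Beat values:
  quarter = 1 beat
  quarter = 1 beat
  dotted half = 3 beats
  dotted half = 3 beats
  quarter = 1 beat
Sum = 1 + 1 + 3 + 3 + 1
= 9 beats


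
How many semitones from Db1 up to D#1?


Reasoning:
Absolute semitone position = octave×12 + chromatic position
Db1: 1×12 + 1 = 13
D#1: 1×12 + 3 = 15
Difference = 15 - 13 = 2
= 2 semitones


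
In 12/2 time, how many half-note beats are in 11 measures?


Working:
Time signature 12/2: the bottom number 2 means the half note gets one count
The top number 12 means 12 half-note beats per measure
Total = 12 × 11 measures
= 132 half-note beats


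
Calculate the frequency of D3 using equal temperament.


Step by step:
f = 440 × 2^(n/12) where n = semitones from A4
D3: -19 semitones from A4
f = 440 × 2^(-19/12)
f = 146.83 Hz


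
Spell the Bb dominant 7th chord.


Solution.
Dominant 7th chord = root + major 3rd + perfect 5th + minor 7th
Seventh chords stack in thirds, so the letter names are B-D-F-A
Root: Bb
Major 3rd above Bb: D
Perfect 5th above Bb: F
Minor 7th above Bb: Ab
Chord = Bb D F Ab


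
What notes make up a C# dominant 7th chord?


Solution.
Dominant 7th chord = root + major 3rd + perfect 5th + minor 7th
Seventh chords stack in thirds, so the letter names are C-E-G-B
Root: C#
Major 3rd above C#: E#
Perfect 5th above C#: G#
Minor 7th above C#: B
Chord = C# E# G# B


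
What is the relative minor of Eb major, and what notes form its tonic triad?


Reasoning:
The relative minor shares the major's key signature and starts on its 6th degree
6th degree = a major 6th above the tonic; a major 6th above Eb is C
→ relative minor of Eb major is C minor
Tonic triad of C minor = root + minor 3rd + perfect 5th = C Eb G
= C minor; triad = C Eb G


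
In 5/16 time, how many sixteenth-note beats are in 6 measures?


Solution.
Time signature 5/16: the bottom number 16 means the sixteenth note gets one count
The top number 5 means 5 sixteenth-note beats per measure
Total = 5 × 6 measures
= 30 sixteenth-note beats


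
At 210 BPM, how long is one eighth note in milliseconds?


One quarter-note beat = 60000 / BPM = 60000 / 210 ms
Eighth note = 1/2 × quarter note
Duration = 1/2 × 60000 / 210 = 30000 / 210
= 142.9 ms


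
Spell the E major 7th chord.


Reasoning:
Major 7th chord = root + major 3rd + perfect 5th + major 7th
Seventh chords stack in thirds, so the letter names are E-G-B-D
Root: E
Major 3rd above E: G#
Perfect 5th above E: B
Major 7th above E: D#
Chord = E G# B D#


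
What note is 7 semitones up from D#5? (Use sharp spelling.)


Working:
D#5: chromatic position 3 in octave 5 → absolute = 5×12 + 3 = 63
Transpose up 7: 63 + 7 = 70
70 = 5×12 + 10 → A# in octave 5
Result = A#5


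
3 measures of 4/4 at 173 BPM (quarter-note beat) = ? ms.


Quarter-note beat duration = 60000 / 173 ms
Beats per measure (4/4) = 4
One measure = 4 × 60000 / 173 = 240000 / 173 ms
3 measures = 3 × 240000 / 173 = 720000 / 173
= 4161.8 ms


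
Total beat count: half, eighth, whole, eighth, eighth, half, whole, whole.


Step by step:
Beat values:
  half = 2 beats
  eighth = 0.5 beats
  whole = 4 beats
  eighth = 0.5 beats
  eighth = 0.5 beats
  half = 2 beats
  whole = 4 beats
  whole = 4 beats
Sum = 2 + 0.5 + 4 + 0.5 + 0.5 + 2 + 4 + 4
= 17.5 beats


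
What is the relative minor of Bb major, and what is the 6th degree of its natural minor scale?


Step by step:
The relative minor shares the major's key signature and starts on its 6th degree
6th degree = a major 6th above the tonic; a major 6th above Bb is G
→ relative minor of Bb major is G minor
G natural minor scale: G A Bb C D Eb F
= G minor; 6th degree = Eb


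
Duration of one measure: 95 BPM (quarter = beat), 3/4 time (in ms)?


Quarter-note beat duration = 60000 / 95 ms
Beats per measure (3/4) = 3
One measure = 3 × 60000 / 95 = 180000 / 95 ms
= 1894.7 ms


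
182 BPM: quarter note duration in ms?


Reasoning:
One quarter-note beat = 60000 / BPM = 60000 / 182 ms
Duration = 60000 / 182
= 329.7 ms


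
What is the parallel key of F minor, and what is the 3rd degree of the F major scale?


Solution.
Parallel keys share the same tonic but differ in mode
F minor → parallel is F major
F major scale: F G A Bb C D E
= F major; 3rd degree = A


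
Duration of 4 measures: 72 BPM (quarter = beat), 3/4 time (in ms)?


Working:
Quarter-note beat duration = 60000 / 72 ms
Beats per measure (3/4) = 3
One measure = 3 × 60000 / 72 = 180000 / 72 ms
4 measures = 4 × 180000 / 72 = 720000 / 72
= 10000.0 ms


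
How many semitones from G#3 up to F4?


Absolute semitone position = octave×12 + chromatic position
G#3: 3×12 + 8 = 44
F4: 4×12 + 5 = 53
Difference = 53 - 44 = 9
= 9 semitones


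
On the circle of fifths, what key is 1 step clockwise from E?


Each clockwise step on the circle of fifths moves up a perfect 5th
From E: E → B
= B


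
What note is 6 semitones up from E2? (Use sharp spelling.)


Let's work it out.
E2: chromatic position 4 in octave 2 → absolute = 2×12 + 4 = 28
Transpose up 6: 28 + 6 = 34
34 = 2×12 + 10 → A# in octave 2
Result = A#2


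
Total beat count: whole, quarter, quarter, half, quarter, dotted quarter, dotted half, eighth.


Solution.
Beat values:
  whole = 4 beats
  quarter = 1 beat
  quarter = 1 beat
  half = 2 beats
  quarter = 1 beat
  dotted quarter = 1.5 beats
  dotted half = 3 beats
  eighth = 0.5 beats
Sum = 4 + 1 + 1 + 2 + 1 + 1.5 + 3 + 0.5
= 14 beats


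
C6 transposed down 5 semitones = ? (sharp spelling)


C6: chromatic position 0 in octave 6 → absolute = 6×12 + 0 = 72
Transpose down 5: 72 - 5 = 67
67 = 5×12 + 7 → G in octave 5
Result = G5


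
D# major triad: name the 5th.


Major triad = root + major 3rd (4 semitones) + perfect 5th (7 semitones)
A triad on D# stacks thirds, so the chord tones use letter names D-F-A
Root: D#
Major 3rd above D#: F##
Perfect 5th above D#: A#
The 5th = A#


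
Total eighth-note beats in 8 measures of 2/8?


Let's work it out.
Time signature 2/8: the bottom number 8 means the eighth note gets one count
The top number 2 means 2 eighth-note beats per measure
Total = 2 × 8 measures
= 16 eighth-note beats


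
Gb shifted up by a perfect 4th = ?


Reasoning:
perfect 4th: 4 letter names, 5 semitones
Letter: G + 3 → C
Pitch: Gb + 5 semitones, spelled as a C → Cb
= Cb


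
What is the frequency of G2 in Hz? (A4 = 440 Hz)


Working:
f = 440 × 2^(n/12) where n = semitones from A4
G2: -26 semitones from A4
f = 440 × 2^(-26/12)
f = 98.00 Hz


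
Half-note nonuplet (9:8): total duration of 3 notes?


Let's work it out.
Nonuplet: 9 notes occupy the space of 8 half notes
Space = 8 × 2 = 16 beats
Each nonuplet note = 16 / 9 = 16/9 beats
3 notes = 3 × 16/9 = 16/3
= 16/3 beats


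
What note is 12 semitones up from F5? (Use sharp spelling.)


Step by step:
F5: chromatic position 5 in octave 5 → absolute = 5×12 + 5 = 65
Transpose up 12: 65 + 12 = 77
77 = 6×12 + 5 → F in octave 6
Result = F6


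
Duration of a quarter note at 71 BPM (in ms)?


One quarter-note beat = 60000 / BPM = 60000 / 71 ms
Duration = 60000 / 71
= 845.1 ms


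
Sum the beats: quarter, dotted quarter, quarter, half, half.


Beat values:
  quarter = 1 beat
  dotted quarter = 1.5 beats
  quarter = 1 beat
  half = 2 beats
  half = 2 beats
Sum = 1 + 1.5 + 1 + 2 + 2
= 7.5 beats


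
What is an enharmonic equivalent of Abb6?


Reasoning:
Enharmonic notes sound the same pitch but are spelled with different letter names
Abb and G name the same pitch class
= G6


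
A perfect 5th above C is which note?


Working:
A 5th spans 5 letter names, so from C we land on G
A perfect 5th = 7 semitones above C
Spell G at that pitch: G
= G


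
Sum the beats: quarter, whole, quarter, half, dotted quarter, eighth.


Beat values:
  quarter = 1 beat
  whole = 4 beats
  quarter = 1 beat
  half = 2 beats
  dotted quarter = 1.5 beats
  eighth = 0.5 beats
Sum = 1 + 4 + 1 + 2 + 1.5 + 0.5
= 10 beats


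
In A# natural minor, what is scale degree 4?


Step by step:
Natural minor scale pattern: W-H-W-W-H-W-W (2-1-2-2-1-2-2 semitones)
Starting from A#:
  A# + 2 semitones → B#
  B# + 1 semitone → C#
  C# + 2 semitones → D#
  D# + 2 semitones → E#
  E# + 1 semitone → F#
  F# + 2 semitones → G#
  G# + 2 semitones → A#
Scale: A# B# C# D# E# F# G#
Degree 4 = D#


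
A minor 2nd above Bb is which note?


A 2nd spans 2 letter names, so from B we land on C
A minor 2nd = 1 semitone above Bb
Spell C at that pitch: Cb
= Cb


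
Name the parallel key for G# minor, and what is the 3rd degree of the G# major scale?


Let's work it out.
Parallel keys share the same tonic but differ in mode
G# minor → parallel is G# major
G# major scale: G# A# B# C# D# E# F##
= G# major; 3rd degree = B#


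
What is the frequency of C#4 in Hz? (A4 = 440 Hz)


f = 440 × 2^(n/12) where n = semitones from A4
C#4: -8 semitones from A4
f = 440 × 2^(-8/12)
f = 277.18 Hz


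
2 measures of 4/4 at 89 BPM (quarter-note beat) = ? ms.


Quarter-note beat duration = 60000 / 89 ms
Beats per measure (4/4) = 4
One measure = 4 × 60000 / 89 = 240000 / 89 ms
2 measures = 2 × 240000 / 89 = 480000 / 89
= 5393.3 ms


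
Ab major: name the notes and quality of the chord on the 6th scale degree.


Ab major scale: Ab Bb C Db Eb F G
Diatonic triad on degree 6 stacks scale notes 6, 1, 3: F Ab C
F→Ab = 3 semitones; F→C = 7 semitones → minor triad
= F Ab C (minor)


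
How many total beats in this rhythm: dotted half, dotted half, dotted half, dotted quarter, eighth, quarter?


Beat values:
  dotted half = 3 beats
  dotted half = 3 beats
  dotted half = 3 beats
  dotted quarter = 1.5 beats
  eighth = 0.5 beats
  quarter = 1 beat
Sum = 3 + 3 + 3 + 1.5 + 0.5 + 1
= 12 beats


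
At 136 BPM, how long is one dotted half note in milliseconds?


Let's work it out.
One quarter-note beat = 60000 / BPM = 60000 / 136 ms
Dotted half note = 3 × quarter note
Duration = 3 × 60000 / 136 = 180000 / 136
= 1323.5 ms


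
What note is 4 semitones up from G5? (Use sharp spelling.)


Let's work it out.
G5: chromatic position 7 in octave 5 → absolute = 5×12 + 7 = 67
Transpose up 4: 67 + 4 = 71
71 = 5×12 + 11 → B in octave 5
Result = B5


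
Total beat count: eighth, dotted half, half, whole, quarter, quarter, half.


Step by step:
Beat values:
  eighth = 0.5 beats
  dotted half = 3 beats
  half = 2 beats
  whole = 4 beats
  quarter = 1 beat
  quarter = 1 beat
  half = 2 beats
Sum = 0.5 + 3 + 2 + 4 + 1 + 1 + 2
= 13.5 beats


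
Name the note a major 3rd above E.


A 3rd spans 3 letter names, so from E we land on G
A major 3rd = 4 semitones above E
Spell G at that pitch: G#
= G#


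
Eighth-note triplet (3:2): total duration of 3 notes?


Triplet: 3 notes occupy the space of 2 eighth notes
Space = 2 × 1/2 = 1 beat
Each triplet note = 1 / 3 = 1/3 beats
3 notes = 3 × 1/3 = 1
= 1 beat


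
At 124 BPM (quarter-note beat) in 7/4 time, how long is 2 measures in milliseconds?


Working:
Quarter-note beat duration = 60000 / 124 ms
Beats per measure (7/4) = 7
One measure = 7 × 60000 / 124 = 420000 / 124 ms
2 measures = 2 × 420000 / 124 = 840000 / 124
= 6774.2 ms


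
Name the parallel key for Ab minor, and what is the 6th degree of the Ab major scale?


Parallel keys share the same tonic but differ in mode
Ab minor → parallel is Ab major
Ab major scale: Ab Bb C Db Eb F G
= Ab major; 6th degree = F


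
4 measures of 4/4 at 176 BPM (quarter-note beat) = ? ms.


Quarter-note beat duration = 60000 / 176 ms
Beats per measure (4/4) = 4
One measure = 4 × 60000 / 176 = 240000 / 176 ms
4 measures = 4 × 240000 / 176 = 960000 / 176
= 5454.5 ms


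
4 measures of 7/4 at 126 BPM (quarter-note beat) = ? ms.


Solution.
Quarter-note beat duration = 60000 / 126 ms
Beats per measure (7/4) = 7
One measure = 7 × 60000 / 126 = 420000 / 126 ms
4 measures = 4 × 420000 / 126 = 1680000 / 126
= 13333.3 ms


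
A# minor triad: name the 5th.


Working:
Minor triad = root + minor 3rd (3 semitones) + perfect 5th (7 semitones)
A triad on A# stacks thirds, so the chord tones use letter names A-C-E
Root: A#
Minor 3rd above A#: C#
Perfect 5th above A#: E#
The 5th = E#


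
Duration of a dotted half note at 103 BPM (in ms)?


One quarter-note beat = 60000 / BPM = 60000 / 103 ms
Dotted half note = 3 × quarter note
Duration = 3 × 60000 / 103 = 180000 / 103
= 1747.6 ms


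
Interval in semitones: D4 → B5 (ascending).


Reasoning:
Absolute semitone position = octave×12 + chromatic position
D4: 4×12 + 2 = 50
B5: 5×12 + 11 = 71
Difference = 71 - 50 = 21
= 21 semitones


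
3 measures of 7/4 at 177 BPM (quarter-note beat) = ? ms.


Reasoning:
Quarter-note beat duration = 60000 / 177 ms
Beats per measure (7/4) = 7
One measure = 7 × 60000 / 177 = 420000 / 177 ms
3 measures = 3 × 420000 / 177 = 1260000 / 177
= 7118.6 ms


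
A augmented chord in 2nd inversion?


Solution.
Root position: A C# E#
2nd inversion: move root and 3rd up an octave
Bass note: E#
Notes (bottom to top) = E# A C#


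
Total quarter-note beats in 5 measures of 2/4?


Step by step:
Time signature 2/4: the bottom number 4 means the quarter note gets one count
The top number 2 means 2 quarter-note beats per measure
Total = 2 × 5 measures
= 10 quarter-note beats


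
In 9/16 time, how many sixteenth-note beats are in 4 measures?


Step by step:
Time signature 9/16: the bottom number 16 means the sixteenth note gets one count
The top number 9 means 9 sixteenth-note beats per measure
Total = 9 × 4 measures
= 36 sixteenth-note beats


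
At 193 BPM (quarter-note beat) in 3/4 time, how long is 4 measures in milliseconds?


Reasoning:
Quarter-note beat duration = 60000 / 193 ms
Beats per measure (3/4) = 3
One measure = 3 × 60000 / 193 = 180000 / 193 ms
4 measures = 4 × 180000 / 193 = 720000 / 193
= 3730.6 ms


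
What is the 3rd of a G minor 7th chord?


Minor 7th chord = root + minor 3rd + perfect 5th + minor 7th
Seventh chords stack in thirds, so the letter names are G-B-D-F
Root: G
Minor 3rd above G: Bb
Perfect 5th above G: D
Minor 7th above G: F
The 3rd = Bb


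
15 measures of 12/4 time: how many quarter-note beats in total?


Solution.
Time signature 12/4: the bottom number 4 means the quarter note gets one count
The top number 12 means 12 quarter-note beats per measure
Total = 12 × 15 measures
= 180 quarter-note beats


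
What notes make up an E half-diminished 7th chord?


Half-diminished 7th chord = root + minor 3rd + diminished 5th + minor 7th
Seventh chords stack in thirds, so the letter names are E-G-B-D
Root: E
Minor 3rd above E: G
Diminished 5th above E: Bb
Minor 7th above E: D
Chord = E G Bb D


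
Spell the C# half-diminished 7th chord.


Solution.
Half-diminished 7th chord = root + minor 3rd + diminished 5th + minor 7th
Seventh chords stack in thirds, so the letter names are C-E-G-B
Root: C#
Minor 3rd above C#: E
Diminished 5th above C#: G
Minor 7th above C#: B
Chord = C# E G B


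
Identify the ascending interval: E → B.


Letter names: E → B spans 5 letter names → a 5th
Semitones: E → B = 7 half-steps
A 5th of 7 semitones is a perfect 5th
= perfect 5th


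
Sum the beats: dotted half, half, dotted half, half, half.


Reasoning:
Beat values:
  dotted half = 3 beats
  half = 2 beats
  dotted half = 3 beats
  half = 2 beats
  half = 2 beats
Sum = 3 + 2 + 3 + 2 + 2
= 12 beats


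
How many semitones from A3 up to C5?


Reasoning:
Absolute semitone position = octave×12 + chromatic position
A3: 3×12 + 9 = 45
C5: 5×12 + 0 = 60
Difference = 60 - 45 = 15
= 15 semitones


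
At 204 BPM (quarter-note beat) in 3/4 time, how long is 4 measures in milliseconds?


Step by step:
Quarter-note beat duration = 60000 / 204 ms
Beats per measure (3/4) = 3
One measure = 3 × 60000 / 204 = 180000 / 204 ms
4 measures = 4 × 180000 / 204 = 720000 / 204
= 3529.4 ms


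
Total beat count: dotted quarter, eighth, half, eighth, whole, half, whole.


Let's work it out.
Beat values:
  dotted quarter = 1.5 beats
  eighth = 0.5 beats
  half = 2 beats
  eighth = 0.5 beats
  whole = 4 beats
  half = 2 beats
  whole = 4 beats
Sum = 1.5 + 0.5 + 2 + 0.5 + 4 + 2 + 4
= 14.5 beats


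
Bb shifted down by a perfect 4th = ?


Let's work it out.
perfect 4th: 4 letter names, 5 semitones
Letter: B - 3 → F
Pitch: Bb - 5 semitones, spelled as an F → F
= F


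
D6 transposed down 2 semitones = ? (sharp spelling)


Step by step:
D6: chromatic position 2 in octave 6 → absolute = 6×12 + 2 = 74
Transpose down 2: 74 - 2 = 72
72 = 6×12 + 0 → C in octave 6
Result = C6


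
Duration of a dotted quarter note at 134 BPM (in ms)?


Reasoning:
One quarter-note beat = 60000 / BPM = 60000 / 134 ms
Dotted quarter note = 3/2 × quarter note
Duration = 3/2 × 60000 / 134 = 90000 / 134
= 671.6 ms


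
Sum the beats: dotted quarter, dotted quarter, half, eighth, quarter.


Step by step:
Beat values:
  dotted quarter = 1.5 beats
  dotted quarter = 1.5 beats
  half = 2 beats
  eighth = 0.5 beats
  quarter = 1 beat
Sum = 1.5 + 1.5 + 2 + 0.5 + 1
= 6.5 beats


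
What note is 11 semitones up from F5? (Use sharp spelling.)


Working:
F5: chromatic position 5 in octave 5 → absolute = 5×12 + 5 = 65
Transpose up 11: 65 + 11 = 76
76 = 6×12 + 4 → E in octave 6
Result = E6


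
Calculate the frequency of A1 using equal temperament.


Let's work it out.
f = 440 × 2^(n/12) where n = semitones from A4
A1: -36 semitones from A4
f = 440 × 2^(-36/12)
f = 55.00 Hz


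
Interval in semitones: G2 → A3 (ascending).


Reasoning:
Absolute semitone position = octave×12 + chromatic position
G2: 2×12 + 7 = 31
A3: 3×12 + 9 = 45
Difference = 45 - 31 = 14
= 14 semitones


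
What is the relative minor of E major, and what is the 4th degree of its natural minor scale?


The relative minor shares the major's key signature and starts on its 6th degree
6th degree = a major 6th above the tonic; a major 6th above E is C#
→ relative minor of E major is C# minor
C# natural minor scale: C# D# E F# G# A B
= C# minor; 4th degree = F#


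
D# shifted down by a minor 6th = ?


minor 6th: 6 letter names, 8 semitones
Letter: D - 5 → F
Pitch: D# - 8 semitones, spelled as an F → F##
= F##


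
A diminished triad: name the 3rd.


Diminished triad = root + minor 3rd (3 semitones) + diminished 5th (6 semitones)
A triad on A stacks thirds, so the chord tones use letter names A-C-E
Root: A
Minor 3rd above A: C
Diminished 5th above A: Eb
The 3rd = C


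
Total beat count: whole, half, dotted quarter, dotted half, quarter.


Let's work it out.
Beat values:
  whole = 4 beats
  half = 2 beats
  dotted quarter = 1.5 beats
  dotted half = 3 beats
  quarter = 1 beat
Sum = 4 + 2 + 1.5 + 3 + 1
= 11.5 beats


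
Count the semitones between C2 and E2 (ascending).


Reasoning:
Absolute semitone position = octave×12 + chromatic position
C2: 2×12 + 0 = 24
E2: 2×12 + 4 = 28
Difference = 28 - 24 = 4
= 4 semitones


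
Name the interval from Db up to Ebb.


Solution.
Letter names: D → E spans 2 letter names → a 2nd
Semitones: Db → Ebb = 1 half-step
A 2nd of 1 semitone is a minor 2nd
= minor 2nd


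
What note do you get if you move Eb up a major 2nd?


Reasoning:
major 2nd: 2 letter names, 2 semitones
Letter: E + 1 → F
Pitch: Eb + 2 semitones, spelled as an F → F
= F


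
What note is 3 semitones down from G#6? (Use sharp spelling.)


Reasoning:
G#6: chromatic position 8 in octave 6 → absolute = 6×12 + 8 = 80
Transpose down 3: 80 - 3 = 77
77 = 6×12 + 5 → F in octave 6
Result = F6


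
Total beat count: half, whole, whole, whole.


Working:
Beat values:
  half = 2 beats
  whole = 4 beats
  whole = 4 beats
  whole = 4 beats
Sum = 2 + 4 + 4 + 4
= 14 beats


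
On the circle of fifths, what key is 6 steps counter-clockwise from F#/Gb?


Working:
Each counter-clockwise step moves down a perfect 5th (= up a perfect 4th)
From F#/Gb: F#/Gb → B → E → A → D → G → C
= C


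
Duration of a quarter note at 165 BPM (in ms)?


One quarter-note beat = 60000 / BPM = 60000 / 165 ms
Duration = 60000 / 165
= 363.6 ms


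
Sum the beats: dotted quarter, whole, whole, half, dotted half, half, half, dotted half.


Reasoning:
Beat values:
  dotted quarter = 1.5 beats
  whole = 4 beats
  whole = 4 beats
  half = 2 beats
  dotted half = 3 beats
  half = 2 beats
  half = 2 beats
  dotted half = 3 beats
Sum = 1.5 + 4 + 4 + 2 + 3 + 2 + 2 + 3
= 21.5 beats


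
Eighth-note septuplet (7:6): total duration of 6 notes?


Step by step:
Septuplet: 7 notes occupy the space of 6 eighth notes
Space = 6 × 1/2 = 3 beats
Each septuplet note = 3 / 7 = 3/7 beats
6 notes = 6 × 3/7 = 18/7
= 18/7 beats


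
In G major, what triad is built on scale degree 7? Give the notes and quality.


Working:
G major scale: G A B C D E F#
Diatonic triad on degree 7 stacks scale notes 7, 2, 4: F# A C
F#→A = 3 semitones; F#→C = 6 semitones → diminished triad
= F# A C (diminished)


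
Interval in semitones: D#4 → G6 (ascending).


Absolute semitone position = octave×12 + chromatic position
D#4: 4×12 + 3 = 51
G6: 6×12 + 7 = 79
Difference = 79 - 51 = 28
= 28 semitones


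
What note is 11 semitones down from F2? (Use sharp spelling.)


Step by step:
F2: chromatic position 5 in octave 2 → absolute = 2×12 + 5 = 29
Transpose down 11: 29 - 11 = 18
18 = 1×12 + 6 → F# in octave 1
Result = F#1


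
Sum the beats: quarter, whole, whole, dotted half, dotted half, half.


Reasoning:
Beat values:
  quarter = 1 beat
  whole = 4 beats
  whole = 4 beats
  dotted half = 3 beats
  dotted half = 3 beats
  half = 2 beats
Sum = 1 + 4 + 4 + 3 + 3 + 2
= 17 beats


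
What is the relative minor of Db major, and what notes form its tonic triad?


The relative minor shares the major's key signature and starts on its 6th degree
6th degree = a major 6th above the tonic; a major 6th above Db is Bb
→ relative minor of Db major is Bb minor
Tonic triad of Bb minor = root + minor 3rd + perfect 5th = Bb Db F
= Bb minor; triad = Bb Db F


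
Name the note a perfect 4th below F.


A 4th spans 4 letter names, so from F we land on C
A perfect 4th = 5 semitones below F
Spell C at that pitch: C
= C


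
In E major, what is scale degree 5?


Major scale pattern: W-W-H-W-W-W-H (2-2-1-2-2-2-1 semitones)
Starting from E:
  E + 2 semitones → F#
  F# + 2 semitones → G#
  G# + 1 semitone → A
  A + 2 semitones → B
  B + 2 semitones → C#
  C# + 2 semitones → D#
  D# + 1 semitone → E
Scale: E F# G# A B C# D#
Degree 5 = B


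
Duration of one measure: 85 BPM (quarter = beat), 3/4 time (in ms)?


Solution.
Quarter-note beat duration = 60000 / 85 ms
Beats per measure (3/4) = 3
One measure = 3 × 60000 / 85 = 180000 / 85 ms
= 2117.6 ms


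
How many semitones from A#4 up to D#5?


Let's work it out.
Absolute semitone position = octave×12 + chromatic position
A#4: 4×12 + 10 = 58
D#5: 5×12 + 3 = 63
Difference = 63 - 58 = 5
= 5 semitones


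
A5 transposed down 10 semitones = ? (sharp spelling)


A5: chromatic position 9 in octave 5 → absolute = 5×12 + 9 = 69
Transpose down 10: 69 - 10 = 59
59 = 4×12 + 11 → B in octave 4
Result = B4


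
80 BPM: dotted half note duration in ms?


Step by step:
One quarter-note beat = 60000 / BPM = 60000 / 80 ms
Dotted half note = 3 × quarter note
Duration = 3 × 60000 / 80 = 180000 / 80
= 2250.0 ms


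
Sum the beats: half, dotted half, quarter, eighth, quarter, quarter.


Step by step:
Beat values:
  half = 2 beats
  dotted half = 3 beats
  quarter = 1 beat
  eighth = 0.5 beats
  quarter = 1 beat
  quarter = 1 beat
Sum = 2 + 3 + 1 + 0.5 + 1 + 1
= 8.5 beats


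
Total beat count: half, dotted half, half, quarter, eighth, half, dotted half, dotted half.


Beat values:
  half = 2 beats
  dotted half = 3 beats
  half = 2 beats
  quarter = 1 beat
  eighth = 0.5 beats
  half = 2 beats
  dotted half = 3 beats
  dotted half = 3 beats
Sum = 2 + 3 + 2 + 1 + 0.5 + 2 + 3 + 3
= 16.5 beats


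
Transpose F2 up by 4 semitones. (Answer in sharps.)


Working:
F2: chromatic position 5 in octave 2 → absolute = 2×12 + 5 = 29
Transpose up 4: 29 + 4 = 33
33 = 2×12 + 9 → A in octave 2
Result = A2


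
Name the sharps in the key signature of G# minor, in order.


Reasoning:
Sharp minor keys follow the circle of fifths: A(0), E(1), B(2), F#(3), C#(4), G#(5), D#(6), A#(7)
G# minor has 5 sharps
Order of sharps: F# C# G# D# A# E# B# → first 5: F#, C#, G#, D#, A#
= F#, C#, G#, D#, A#


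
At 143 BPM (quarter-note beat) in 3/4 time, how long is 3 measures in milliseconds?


Working:
Quarter-note beat duration = 60000 / 143 ms
Beats per measure (3/4) = 3
One measure = 3 × 60000 / 143 = 180000 / 143 ms
3 measures = 3 × 180000 / 143 = 540000 / 143
= 3776.2 ms


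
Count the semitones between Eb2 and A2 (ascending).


Step by step:
Absolute semitone position = octave×12 + chromatic position
Eb2: 2×12 + 3 = 27
A2: 2×12 + 9 = 33
Difference = 33 - 27 = 6
= 6 semitones


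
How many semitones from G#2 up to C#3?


Reasoning:
Absolute semitone position = octave×12 + chromatic position
G#2: 2×12 + 8 = 32
C#3: 3×12 + 1 = 37
Difference = 37 - 32 = 5
= 5 semitones


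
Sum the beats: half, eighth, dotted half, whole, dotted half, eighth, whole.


Reasoning:
Beat values:
  half = 2 beats
  eighth = 0.5 beats
  dotted half = 3 beats
  whole = 4 beats
  dotted half = 3 beats
  eighth = 0.5 beats
  whole = 4 beats
Sum = 2 + 0.5 + 3 + 4 + 3 + 0.5 + 4
= 17 beats


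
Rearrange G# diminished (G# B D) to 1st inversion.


Solution.
Root position: G# B D
1st inversion: move root up an octave
Bass note: B
Notes (bottom to top) = B D G#


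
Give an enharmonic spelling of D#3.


Working:
Enharmonic notes sound the same pitch but are spelled with different letter names
D# and Eb name the same pitch class
= Eb3


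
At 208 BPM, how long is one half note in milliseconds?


Solution.
One quarter-note beat = 60000 / BPM = 60000 / 208 ms
Half note = 2 × quarter note
Duration = 2 × 60000 / 208 = 120000 / 208
= 576.9 ms


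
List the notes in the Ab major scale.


Let's work it out.
Major scale pattern: W-W-H-W-W-W-H (2-2-1-2-2-2-1 semitones)
Starting from Ab:
  Ab + 2 semitones → Bb
  Bb + 2 semitones → C
  C + 1 semitone → Db
  Db + 2 semitones → Eb
  Eb + 2 semitones → F
  F + 2 semitones → G
  G + 1 semitone → Ab
Scale = Ab Bb C Db Eb F G


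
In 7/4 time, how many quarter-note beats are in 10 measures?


Time signature 7/4: the bottom number 4 means the quarter note gets one count
The top number 7 means 7 quarter-note beats per measure
Total = 7 × 10 measures
= 70 quarter-note beats


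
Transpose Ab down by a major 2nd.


major 2nd: 2 letter names, 2 semitones
Letter: A - 1 → G
Pitch: Ab - 2 semitones, spelled as a G → Gb
= Gb


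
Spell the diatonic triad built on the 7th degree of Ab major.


Ab major scale: Ab Bb C Db Eb F G
Diatonic triad on degree 7 stacks scale notes 7, 2, 4: G Bb Db
G→Bb = 3 semitones; G→Db = 6 semitones → diminished triad
= G Bb Db (diminished)


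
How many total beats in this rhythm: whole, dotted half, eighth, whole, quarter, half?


Let's work it out.
Beat values:
  whole = 4 beats
  dotted half = 3 beats
  eighth = 0.5 beats
  whole = 4 beats
  quarter = 1 beat
  half = 2 beats
Sum = 4 + 3 + 0.5 + 4 + 1 + 2
= 14.5 beats


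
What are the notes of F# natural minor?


Step by step:
Natural minor scale pattern: W-H-W-W-H-W-W (2-1-2-2-1-2-2 semitones)
Starting from F#:
  F# + 2 semitones → G#
  G# + 1 semitone → A
  A + 2 semitones → B
  B + 2 semitones → C#
  C# + 1 semitone → D
  D + 2 semitones → E
  E + 2 semitones → F#
Scale = F# G# A B C# D E


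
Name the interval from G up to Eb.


Working:
Letter names: G → E spans 6 letter names → a 6th
Semitones: G → Eb = 8 half-steps
A 6th of 8 semitones is a minor 6th
= minor 6th


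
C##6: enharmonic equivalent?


Reasoning:
Enharmonic notes sound the same pitch but are spelled with different letter names
C## and D name the same pitch class
= D6


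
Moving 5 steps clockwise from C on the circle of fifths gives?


Solution.
Each clockwise step on the circle of fifths moves up a perfect 5th
From C: C → G → D → A → E → B
= B


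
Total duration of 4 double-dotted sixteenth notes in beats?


Base sixteenth note = 1/4 beats
Dot 1 adds half the previous value: +1/8
Dot 2 adds half the previous value: +1/16
One double-dotted sixteenth = 1/4 + 1/8 + 1/16 = 7/16
4 of them = 4 × 7/16 = 7/4
= 7/4 beats


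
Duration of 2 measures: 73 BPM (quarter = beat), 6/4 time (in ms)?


Reasoning:
Quarter-note beat duration = 60000 / 73 ms
Beats per measure (6/4) = 6
One measure = 6 × 60000 / 73 = 360000 / 73 ms
2 measures = 2 × 360000 / 73 = 720000 / 73
= 9863.0 ms


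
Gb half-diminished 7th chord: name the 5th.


Half-diminished 7th chord = root + minor 3rd + diminished 5th + minor 7th
Seventh chords stack in thirds, so the letter names are G-B-D-F
Root: Gb
Minor 3rd above Gb: Bbb
Diminished 5th above Gb: Dbb
Minor 7th above Gb: Fb
The 5th = Dbb


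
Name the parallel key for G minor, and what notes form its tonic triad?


Working:
Parallel keys share the same tonic but differ in mode
G minor → parallel is G major
Tonic triad of G major = G B D
= G major; triad = G B D


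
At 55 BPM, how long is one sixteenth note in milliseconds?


Solution.
One quarter-note beat = 60000 / BPM = 60000 / 55 ms
Sixteenth note = 1/4 × quarter note
Duration = 1/4 × 60000 / 55 = 15000 / 55
= 272.7 ms


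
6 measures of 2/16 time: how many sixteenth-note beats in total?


Time signature 2/16: the bottom number 16 means the sixteenth note gets one count
The top number 2 means 2 sixteenth-note beats per measure
Total = 2 × 6 measures
= 12 sixteenth-note beats


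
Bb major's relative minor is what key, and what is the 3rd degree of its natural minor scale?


The relative minor shares the major's key signature and starts on its 6th degree
6th degree = a major 6th above the tonic; a major 6th above Bb is G
→ relative minor of Bb major is G minor
G natural minor scale: G A Bb C D Eb F
= G minor; 3rd degree = Bb


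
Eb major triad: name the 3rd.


Working:
Major triad = root + major 3rd (4 semitones) + perfect 5th (7 semitones)
A triad on Eb stacks thirds, so the chord tones use letter names E-G-B
Root: Eb
Major 3rd above Eb: G
Perfect 5th above Eb: Bb
The 3rd = G


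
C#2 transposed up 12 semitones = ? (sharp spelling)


Reasoning:
C#2: chromatic position 1 in octave 2 → absolute = 2×12 + 1 = 25
Transpose up 12: 25 + 12 = 37
37 = 3×12 + 1 → C# in octave 3
Result = C#3


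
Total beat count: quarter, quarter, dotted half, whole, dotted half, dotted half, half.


Let's work it out.
Beat values:
  quarter = 1 beat
  quarter = 1 beat
  dotted half = 3 beats
  whole = 4 beats
  dotted half = 3 beats
  dotted half = 3 beats
  half = 2 beats
Sum = 1 + 1 + 3 + 4 + 3 + 3 + 2
= 17 beats


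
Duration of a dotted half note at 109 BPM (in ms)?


Working:
One quarter-note beat = 60000 / BPM = 60000 / 109 ms
Dotted half note = 3 × quarter note
Duration = 3 × 60000 / 109 = 180000 / 109
= 1651.4 ms


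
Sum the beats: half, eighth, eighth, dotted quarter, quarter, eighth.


Step by step:
Beat values:
  half = 2 beats
  eighth = 0.5 beats
  eighth = 0.5 beats
  dotted quarter = 1.5 beats
  quarter = 1 beat
  eighth = 0.5 beats
Sum = 2 + 0.5 + 0.5 + 1.5 + 1 + 0.5
= 6 beats


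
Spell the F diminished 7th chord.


Diminished 7th chord = root + minor 3rd + diminished 5th + diminished 7th
Seventh chords stack in thirds, so the letter names are F-A-C-E
Root: F
Minor 3rd above F: Ab
Diminished 5th above F: Cb
Diminished 7th above F: Ebb
Chord = F Ab Cb Ebb


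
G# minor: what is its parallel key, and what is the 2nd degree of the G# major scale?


Reasoning:
Parallel keys share the same tonic but differ in mode
G# minor → parallel is G# major
G# major scale: G# A# B# C# D# E# F##
= G# major; 2nd degree = A#


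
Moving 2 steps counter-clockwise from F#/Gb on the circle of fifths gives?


Each counter-clockwise step moves down a perfect 5th (= up a perfect 4th)
From F#/Gb: F#/Gb → B → E
= E


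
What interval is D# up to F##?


Let's work it out.
Letter names: D → F spans 3 letter names → a 3rd
Semitones: D# → F## = 4 half-steps
A 3rd of 4 semitones is a major 3rd
= major 3rd


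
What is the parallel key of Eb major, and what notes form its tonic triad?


Solution.
Parallel keys share the same tonic but differ in mode
Eb major → parallel is Eb minor
Tonic triad of Eb minor = Eb Gb Bb
= Eb minor; triad = Eb Gb Bb


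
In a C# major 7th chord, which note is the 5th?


Major 7th chord = root + major 3rd + perfect 5th + major 7th
Seventh chords stack in thirds, so the letter names are C-E-G-B
Root: C#
Major 3rd above C#: E#
Perfect 5th above C#: G#
Major 7th above C#: B#
The 5th = G#


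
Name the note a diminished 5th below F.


Let's work it out.
A 5th spans 5 letter names, so from F we land on B
A diminished 5th = 6 semitones below F
Spell B at that pitch: B
= B


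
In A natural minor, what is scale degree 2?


Let's work it out.
Natural minor scale pattern: W-H-W-W-H-W-W (2-1-2-2-1-2-2 semitones)
Starting from A:
  A + 2 semitones → B
  B + 1 semitone → C
  C + 2 semitones → D
  D + 2 semitones → E
  E + 1 semitone → F
  F + 2 semitones → G
  G + 2 semitones → A
Scale: A B C D E F G
Degree 2 = B


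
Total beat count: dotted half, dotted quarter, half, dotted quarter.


Working:
Beat values:
  dotted half = 3 beats
  dotted quarter = 1.5 beats
  half = 2 beats
  dotted quarter = 1.5 beats
Sum = 3 + 1.5 + 2 + 1.5
= 8 beats


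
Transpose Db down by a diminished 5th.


Working:
diminished 5th: 5 letter names, 6 semitones
Letter: D - 4 → G
Pitch: Db - 6 semitones, spelled as a G → G
= G


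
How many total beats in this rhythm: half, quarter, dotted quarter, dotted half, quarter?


Step by step:
Beat values:
  half = 2 beats
  quarter = 1 beat
  dotted quarter = 1.5 beats
  dotted half = 3 beats
  quarter = 1 beat
Sum = 2 + 1 + 1.5 + 3 + 1
= 8.5 beats


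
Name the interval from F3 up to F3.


Letter names: F → F spans 1 letter name → a unison
Semitones: F3 → F3 = 0 half-steps
A unison of 0 semitones is a perfect unison
= perfect unison


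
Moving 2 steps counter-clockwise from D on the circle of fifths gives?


Each counter-clockwise step moves down a perfect 5th (= up a perfect 4th)
From D: D → G → C
= C


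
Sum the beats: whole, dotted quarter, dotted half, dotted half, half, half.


Step by step:
Beat values:
  whole = 4 beats
  dotted quarter = 1.5 beats
  dotted half = 3 beats
  dotted half = 3 beats
  half = 2 beats
  half = 2 beats
Sum = 4 + 1.5 + 3 + 3 + 2 + 2
= 15.5 beats


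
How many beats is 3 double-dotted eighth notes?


Let's work it out.
Base eighth note = 1/2 beats
Dot 1 adds half the previous value: +1/4
Dot 2 adds half the previous value: +1/8
One double-dotted eighth = 1/2 + 1/4 + 1/8 = 7/8
3 of them = 3 × 7/8 = 21/8
= 21/8 beats


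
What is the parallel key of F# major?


Let's work it out.
Parallel keys share the same tonic but differ in mode
F# major → parallel is F# minor
= F# minor


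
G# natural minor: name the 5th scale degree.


Step by step:
Natural minor scale pattern: W-H-W-W-H-W-W (2-1-2-2-1-2-2 semitones)
Starting from G#:
  G# + 2 semitones → A#
  A# + 1 semitone → B
  B + 2 semitones → C#
  C# + 2 semitones → D#
  D# + 1 semitone → E
  E + 2 semitones → F#
  F# + 2 semitones → G#
Scale: G# A# B C# D# E F#
Degree 5 = D#


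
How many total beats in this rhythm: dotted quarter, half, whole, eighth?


Beat values:
  dotted quarter = 1.5 beats
  half = 2 beats
  whole = 4 beats
  eighth = 0.5 beats
Sum = 1.5 + 2 + 4 + 0.5
= 8 beats


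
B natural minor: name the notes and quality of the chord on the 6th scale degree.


Reasoning:
B natural minor scale: B C# D E F# G A
Diatonic triad on degree 6 stacks scale notes 6, 1, 3: G B D
G→B = 4 semitones; G→D = 7 semitones → major triad
= G B D (major)
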